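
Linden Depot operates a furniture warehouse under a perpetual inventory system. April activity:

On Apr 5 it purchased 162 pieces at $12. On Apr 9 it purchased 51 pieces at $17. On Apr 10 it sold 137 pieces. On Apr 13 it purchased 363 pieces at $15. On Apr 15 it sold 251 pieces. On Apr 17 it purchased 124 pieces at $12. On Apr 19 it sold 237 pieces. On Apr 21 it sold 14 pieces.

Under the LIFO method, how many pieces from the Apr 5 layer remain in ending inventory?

61

Apr 10, 137 sold [LIFO — newest first]: 51 @ $17 + 86 @ $12 = $1,899
Apr 15, 251 sold [LIFO — newest first]: 251 @ $15 = $3,765
Apr 19, 237 sold [LIFO — newest first]: 124 @ $12 + 112 @ $15 + 1 @ $12 = $3,180
Apr 21, 14 sold [LIFO — newest first]: 14 @ $12 = $168
Total COGS = $1,899 + $3,765 + $3,180 + $168 = $9,012
Ending inventory: 61 @ $12 = $732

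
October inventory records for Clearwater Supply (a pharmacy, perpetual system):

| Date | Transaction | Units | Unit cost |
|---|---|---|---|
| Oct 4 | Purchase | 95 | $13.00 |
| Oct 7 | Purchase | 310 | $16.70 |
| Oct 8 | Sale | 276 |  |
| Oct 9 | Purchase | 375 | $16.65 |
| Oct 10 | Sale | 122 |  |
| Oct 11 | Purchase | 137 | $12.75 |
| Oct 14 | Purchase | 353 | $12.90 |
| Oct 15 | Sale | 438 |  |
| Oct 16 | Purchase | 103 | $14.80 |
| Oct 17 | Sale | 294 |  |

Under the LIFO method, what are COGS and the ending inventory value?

COGS = $16,779.70; ending inventory = $3,700.90

Oct 8, 276 sold [LIFO — newest first]: 276 @ $16.70 = $4,609.20
Oct 10, 122 sold [LIFO — newest first]: 122 @ $16.65 = $2,031.30
Oct 15, 438 sold [LIFO — newest first]: 353 @ $12.90 + 85 @ $12.75 = $5,637.45
Oct 17, 294 sold [LIFO — newest first]: 103 @ $14.80 + 52 @ $12.75 + 139 @ $16.65 = $4,501.75
Total COGS = $4,609.20 + $2,031.30 + $5,637.45 + $4,501.75 = $16,779.70
Ending inventory: 95 @ $13.00 + 34 @ $16.70 + 114 @ $16.65 = $3,700.90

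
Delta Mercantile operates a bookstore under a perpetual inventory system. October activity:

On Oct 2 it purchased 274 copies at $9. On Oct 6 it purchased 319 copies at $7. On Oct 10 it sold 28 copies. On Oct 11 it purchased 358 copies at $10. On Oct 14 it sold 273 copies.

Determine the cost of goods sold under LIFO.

Oct 10, 28 sold [LIFO — newest first]: 28 @ $7 = $196
Oct 14, 273 sold [LIFO — newest first]: 273 @ $10 = $2,730
Total COGS = $196 + $2,730 = $2,926
Ending inventory: 274 @ $9 + 291 @ $7 + 85 @ $10 = $5,353
Check: goods available $8,279 = COGS $2,926 + ending $5,353

COGS = $2,926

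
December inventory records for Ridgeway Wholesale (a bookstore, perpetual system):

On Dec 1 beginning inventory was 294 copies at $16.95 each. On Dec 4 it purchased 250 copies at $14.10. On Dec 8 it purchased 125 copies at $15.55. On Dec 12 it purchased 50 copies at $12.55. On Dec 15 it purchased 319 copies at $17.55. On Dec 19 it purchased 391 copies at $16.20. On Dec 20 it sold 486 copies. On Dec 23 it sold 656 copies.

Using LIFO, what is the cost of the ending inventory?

Dec 20, 486 sold [LIFO — newest first]: 391 @ $16.20 + 95 @ $17.55 = $8,001.45
Dec 23, 656 sold [LIFO — newest first]: 224 @ $17.55 + 50 @ $12.55 + 125 @ $15.55 + 250 @ $14.10 + 7 @ $16.95 = $10,146.10
Total COGS = $8,001.45 + $10,146.10 = $18,147.55
Ending inventory: 287 @ $16.95 = $4,864.65

Ending inventory = $4,864.65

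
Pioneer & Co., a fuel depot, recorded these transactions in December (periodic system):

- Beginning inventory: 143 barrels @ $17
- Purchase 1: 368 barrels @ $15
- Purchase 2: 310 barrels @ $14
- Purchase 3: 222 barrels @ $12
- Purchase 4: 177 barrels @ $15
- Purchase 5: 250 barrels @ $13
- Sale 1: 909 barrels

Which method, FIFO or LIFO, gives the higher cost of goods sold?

FIFO COGS: 143 @ $17 + 368 @ $15 + 310 @ $14 + 88 @ $12 = $13,347
LIFO COGS: 250 @ $13 + 177 @ $15 + 222 @ $12 + 260 @ $14 = $12,209

FIFO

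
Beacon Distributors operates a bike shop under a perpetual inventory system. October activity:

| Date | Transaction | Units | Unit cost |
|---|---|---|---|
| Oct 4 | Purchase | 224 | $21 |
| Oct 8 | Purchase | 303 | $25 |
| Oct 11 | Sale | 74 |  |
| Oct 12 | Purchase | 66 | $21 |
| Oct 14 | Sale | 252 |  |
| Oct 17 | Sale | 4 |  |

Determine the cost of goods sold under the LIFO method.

Oct 11, 74 sold [LIFO — newest first]: 74 @ $25 = $1,850
Oct 14, 252 sold [LIFO — newest first]: 66 @ $21 + 186 @ $25 = $6,036
Oct 17, 4 sold [LIFO — newest first]: 4 @ $25 = $100
Total COGS = $1,850 + $6,036 + $100 = $7,986
Ending inventory: 224 @ $21 + 39 @ $25 = $5,679

COGS = $7,986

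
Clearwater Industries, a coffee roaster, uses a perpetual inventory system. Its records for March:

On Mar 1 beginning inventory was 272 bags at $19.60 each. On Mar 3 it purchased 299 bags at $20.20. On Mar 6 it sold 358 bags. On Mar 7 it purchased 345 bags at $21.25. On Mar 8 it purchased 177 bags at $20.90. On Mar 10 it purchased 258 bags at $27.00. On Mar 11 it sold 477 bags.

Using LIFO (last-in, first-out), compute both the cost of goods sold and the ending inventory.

Mar 6, 358 sold [LIFO — newest first]: 299 @ $20.20 + 59 @ $19.60 = $7,196.20
Mar 11, 477 sold [LIFO — newest first]: 258 @ $27.00 + 177 @ $20.90 + 42 @ $21.25 = $11,557.80
Total COGS = $7,196.20 + $11,557.80 = $18,754.00
Ending inventory: 213 @ $19.60 + 303 @ $21.25 = $10,613.55

COGS = $18,754.00; ending inventory = $10,613.55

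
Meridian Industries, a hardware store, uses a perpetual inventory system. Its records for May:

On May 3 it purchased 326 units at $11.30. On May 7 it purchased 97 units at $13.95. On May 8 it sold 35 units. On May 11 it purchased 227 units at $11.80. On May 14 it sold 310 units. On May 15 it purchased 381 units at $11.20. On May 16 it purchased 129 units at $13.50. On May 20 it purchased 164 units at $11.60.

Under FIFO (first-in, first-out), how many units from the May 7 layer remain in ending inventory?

78

May 8, 35 sold [FIFO — oldest first]: 35 @ $11.30 = $395.50
May 14, 310 sold [FIFO — oldest first]: 291 @ $11.30 + 19 @ $13.95 = $3,553.35
Total COGS = $395.50 + $3,553.35 = $3,948.85
Ending inventory: 78 @ $13.95 + 227 @ $11.80 + 381 @ $11.20 + 129 @ $13.50 + 164 @ $11.60 = $11,677.80
Check: goods available $15,626.65 = COGS $3,948.85 + ending $11,677.80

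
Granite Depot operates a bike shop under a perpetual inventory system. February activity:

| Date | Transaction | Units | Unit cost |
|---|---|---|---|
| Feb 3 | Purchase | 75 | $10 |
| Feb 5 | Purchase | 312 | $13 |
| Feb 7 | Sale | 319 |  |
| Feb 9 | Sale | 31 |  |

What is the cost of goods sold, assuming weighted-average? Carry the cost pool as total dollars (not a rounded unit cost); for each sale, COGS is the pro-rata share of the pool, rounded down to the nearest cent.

After Feb 3: 75 on hand, pool $750.00 (≈ $10.0000 each)
After Feb 5: 387 on hand, pool $4,806.00 (≈ $12.4186 each)
Feb 7, sell 319: 319/387 × $4,806.00 → $3,961.53
Feb 9, sell 31: 31/68 × $844.47 → $384.97
Total COGS = $3,961.53 + $384.97 = $4,346.50
Ending inventory (cost pool remaining) = $459.50
Check: goods available $4,806.00 = COGS $4,346.50 + ending $459.50

COGS = $4,346.50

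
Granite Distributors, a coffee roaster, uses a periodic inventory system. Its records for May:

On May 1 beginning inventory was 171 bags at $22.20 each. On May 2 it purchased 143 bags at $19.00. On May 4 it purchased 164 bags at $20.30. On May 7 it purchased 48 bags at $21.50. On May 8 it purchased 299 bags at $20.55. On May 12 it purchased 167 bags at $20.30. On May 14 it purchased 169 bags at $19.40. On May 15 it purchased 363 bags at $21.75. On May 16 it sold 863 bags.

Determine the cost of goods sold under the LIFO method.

COGS = $17,934.15

May 16, 863 sold [LIFO — newest first]: 363 @ $21.75 + 169 @ $19.40 + 167 @ $20.30 + 164 @ $20.55 = $17,934.15
Ending inventory: 171 @ $22.20 + 143 @ $19.00 + 164 @ $20.30 + 48 @ $21.50 + 135 @ $20.55 = $13,648.65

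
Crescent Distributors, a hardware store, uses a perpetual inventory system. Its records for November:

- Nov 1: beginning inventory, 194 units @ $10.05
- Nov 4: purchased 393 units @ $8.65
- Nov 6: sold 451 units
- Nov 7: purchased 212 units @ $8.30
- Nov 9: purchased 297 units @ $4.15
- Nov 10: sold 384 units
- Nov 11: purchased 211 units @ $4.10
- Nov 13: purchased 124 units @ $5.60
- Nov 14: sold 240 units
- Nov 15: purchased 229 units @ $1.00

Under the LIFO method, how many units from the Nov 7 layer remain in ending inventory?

125

Nov 6, 451 sold [LIFO — newest first]: 393 @ $8.65 + 58 @ $10.05 = $3,982.35
Nov 10, 384 sold [LIFO — newest first]: 297 @ $4.15 + 87 @ $8.30 = $1,954.65
Nov 14, 240 sold [LIFO — newest first]: 124 @ $5.60 + 116 @ $4.10 = $1,170.00
Total COGS = $3,982.35 + $1,954.65 + $1,170.00 = $7,107.00
Ending inventory: 136 @ $10.05 + 125 @ $8.30 + 95 @ $4.10 + 229 @ $1.00 = $3,022.80
Check: goods available $10,129.80 = COGS $7,107.00 + ending $3,022.80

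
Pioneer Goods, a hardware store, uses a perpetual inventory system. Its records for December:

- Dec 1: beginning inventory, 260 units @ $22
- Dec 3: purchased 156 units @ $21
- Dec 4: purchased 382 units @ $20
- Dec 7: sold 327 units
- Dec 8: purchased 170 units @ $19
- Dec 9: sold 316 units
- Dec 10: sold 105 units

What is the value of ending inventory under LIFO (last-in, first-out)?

Dec 7, 327 sold [LIFO — newest first]: 327 @ $20 = $6,540
Dec 9, 316 sold [LIFO — newest first]: 170 @ $19 + 55 @ $20 + 91 @ $21 = $6,241
Dec 10, 105 sold [LIFO — newest first]: 65 @ $21 + 40 @ $22 = $2,245
Total COGS = $6,540 + $6,241 + $2,245 = $15,026
Ending inventory: 220 @ $22 = $4,840
Check: goods available $19,866 = COGS $15,026 + ending $4,840

Ending inventory = $4,840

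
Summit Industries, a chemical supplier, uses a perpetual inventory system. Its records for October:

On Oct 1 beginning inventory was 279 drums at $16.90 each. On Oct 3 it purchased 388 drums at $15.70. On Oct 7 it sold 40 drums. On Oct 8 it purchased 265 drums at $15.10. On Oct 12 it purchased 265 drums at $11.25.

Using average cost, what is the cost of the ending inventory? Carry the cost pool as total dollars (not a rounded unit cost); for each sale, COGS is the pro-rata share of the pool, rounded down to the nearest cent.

After Oct 1: 279 on hand, pool $4,715.10 (≈ $16.9000 each)
After Oct 3: 667 on hand, pool $10,806.70 (≈ $16.2019 each)
Oct 7, sell 40: 40/667 × $10,806.70 → $648.07
After Oct 8: 892 on hand, pool $14,160.13 (≈ $15.8746 each)
After Oct 12: 1157 on hand, pool $17,141.38 (≈ $14.8154 each)
Ending inventory (cost pool remaining) = $17,141.38

Ending inventory = $17,141.38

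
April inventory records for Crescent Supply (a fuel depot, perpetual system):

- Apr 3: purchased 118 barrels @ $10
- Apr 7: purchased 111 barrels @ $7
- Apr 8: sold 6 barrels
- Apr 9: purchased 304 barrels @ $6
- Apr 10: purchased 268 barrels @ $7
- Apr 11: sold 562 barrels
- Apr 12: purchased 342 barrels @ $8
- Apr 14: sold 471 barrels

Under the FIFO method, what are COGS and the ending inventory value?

COGS = $7,561; ending inventory = $832

Apr 8, 6 sold [FIFO — oldest first]: 6 @ $10 = $60
Apr 11, 562 sold [FIFO — oldest first]: 112 @ $10 + 111 @ $7 + 304 @ $6 + 35 @ $7 = $3,966
Apr 14, 471 sold [FIFO — oldest first]: 233 @ $7 + 238 @ $8 = $3,535
Total COGS = $60 + $3,966 + $3,535 = $7,561
Ending inventory: 104 @ $8 = $832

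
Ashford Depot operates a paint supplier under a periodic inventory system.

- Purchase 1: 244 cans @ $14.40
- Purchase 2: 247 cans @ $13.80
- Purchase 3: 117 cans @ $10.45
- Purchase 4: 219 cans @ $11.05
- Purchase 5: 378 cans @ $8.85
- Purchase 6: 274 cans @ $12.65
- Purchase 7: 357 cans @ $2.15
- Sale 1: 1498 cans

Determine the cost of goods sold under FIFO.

Sale 1 (1498) [FIFO — oldest first]: 244 @ $14.40 + 247 @ $13.80 + 117 @ $10.45 + 219 @ $11.05 + 378 @ $8.85 + 274 @ $12.65 + 19 @ $2.15 = $17,417.05
Ending inventory: 338 @ $2.15 = $726.70

COGS = $17,417.05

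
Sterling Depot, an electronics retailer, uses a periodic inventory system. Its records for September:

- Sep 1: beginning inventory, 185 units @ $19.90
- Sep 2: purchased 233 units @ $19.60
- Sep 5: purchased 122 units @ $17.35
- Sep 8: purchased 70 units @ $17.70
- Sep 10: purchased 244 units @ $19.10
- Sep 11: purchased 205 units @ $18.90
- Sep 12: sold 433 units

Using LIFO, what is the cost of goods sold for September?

COGS = $8,229.30

Sep 12, 433 sold [LIFO — newest first]: 205 @ $18.90 + 228 @ $19.10 = $8,229.30
Ending inventory: 185 @ $19.90 + 233 @ $19.60 + 122 @ $17.35 + 70 @ $17.70 + 16 @ $19.10 = $11,909.60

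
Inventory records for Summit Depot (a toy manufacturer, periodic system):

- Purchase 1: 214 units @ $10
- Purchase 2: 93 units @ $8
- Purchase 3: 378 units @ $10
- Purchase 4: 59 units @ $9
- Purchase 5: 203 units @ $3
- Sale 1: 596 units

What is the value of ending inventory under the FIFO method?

Sale 1 (596) [FIFO — oldest first]: 214 @ $10 + 93 @ $8 + 289 @ $10 = $5,774
Ending inventory: 89 @ $10 + 59 @ $9 + 203 @ $3 = $2,030

Ending inventory = $2,030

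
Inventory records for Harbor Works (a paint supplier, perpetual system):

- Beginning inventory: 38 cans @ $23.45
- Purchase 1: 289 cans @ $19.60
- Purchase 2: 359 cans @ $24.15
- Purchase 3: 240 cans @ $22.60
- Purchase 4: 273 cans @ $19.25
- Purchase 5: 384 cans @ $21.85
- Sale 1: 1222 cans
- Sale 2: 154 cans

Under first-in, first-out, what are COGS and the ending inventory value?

COGS = $29,772.05; ending inventory = $4,522.95

Sale 1 (1222) [FIFO — oldest first]: 38 @ $23.45 + 289 @ $19.60 + 359 @ $24.15 + 240 @ $22.60 + 273 @ $19.25 + 23 @ $21.85 = $26,407.15
Sale 2 (154) [FIFO — oldest first]: 154 @ $21.85 = $3,364.90
Total COGS = $26,407.15 + $3,364.90 = $29,772.05
Ending inventory: 207 @ $21.85 = $4,522.95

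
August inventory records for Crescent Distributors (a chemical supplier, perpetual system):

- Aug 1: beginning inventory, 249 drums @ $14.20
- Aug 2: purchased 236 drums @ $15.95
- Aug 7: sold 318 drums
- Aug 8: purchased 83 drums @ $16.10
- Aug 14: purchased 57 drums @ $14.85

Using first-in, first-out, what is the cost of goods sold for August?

COGS = $4,636.35

Aug 7, 318 sold [FIFO — oldest first]: 249 @ $14.20 + 69 @ $15.95 = $4,636.35
Ending inventory: 167 @ $15.95 + 83 @ $16.10 + 57 @ $14.85 = $4,846.40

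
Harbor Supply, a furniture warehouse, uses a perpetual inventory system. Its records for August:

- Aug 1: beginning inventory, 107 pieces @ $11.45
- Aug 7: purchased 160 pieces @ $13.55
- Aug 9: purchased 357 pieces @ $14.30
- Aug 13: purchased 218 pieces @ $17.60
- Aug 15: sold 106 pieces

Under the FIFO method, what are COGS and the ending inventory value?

COGS = $1,213.70; ending inventory = $11,121.35

Aug 15, 106 sold [FIFO — oldest first]: 106 @ $11.45 = $1,213.70
Ending inventory: 1 @ $11.45 + 160 @ $13.55 + 357 @ $14.30 + 218 @ $17.60 = $11,121.35
Check: goods available $12,335.05 = COGS $1,213.70 + ending $11,121.35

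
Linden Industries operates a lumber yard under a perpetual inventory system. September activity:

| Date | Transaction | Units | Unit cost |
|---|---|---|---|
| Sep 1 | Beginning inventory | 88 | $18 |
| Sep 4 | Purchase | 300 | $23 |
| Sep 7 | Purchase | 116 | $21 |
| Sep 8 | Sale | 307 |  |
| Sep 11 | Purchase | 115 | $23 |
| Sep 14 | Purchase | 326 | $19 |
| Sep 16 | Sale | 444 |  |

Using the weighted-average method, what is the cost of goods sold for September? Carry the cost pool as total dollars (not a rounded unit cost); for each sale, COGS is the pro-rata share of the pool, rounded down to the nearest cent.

After Sep 1: 88 on hand, pool $1,584.00 (≈ $18.0000 each)
After Sep 4: 388 on hand, pool $8,484.00 (≈ $21.8660 each)
After Sep 7: 504 on hand, pool $10,920.00 (≈ $21.6667 each)
Sep 8, sell 307: 307/504 × $10,920.00 → $6,651.66
After Sep 11: 312 on hand, pool $6,913.34 (≈ $22.1581 each)
After Sep 14: 638 on hand, pool $13,107.34 (≈ $20.5444 each)
Sep 16, sell 444: 444/638 × $13,107.34 → $9,121.72
Total COGS = $6,651.66 + $9,121.72 = $15,773.38
Ending inventory (cost pool remaining) = $3,985.62

COGS = $15,773.38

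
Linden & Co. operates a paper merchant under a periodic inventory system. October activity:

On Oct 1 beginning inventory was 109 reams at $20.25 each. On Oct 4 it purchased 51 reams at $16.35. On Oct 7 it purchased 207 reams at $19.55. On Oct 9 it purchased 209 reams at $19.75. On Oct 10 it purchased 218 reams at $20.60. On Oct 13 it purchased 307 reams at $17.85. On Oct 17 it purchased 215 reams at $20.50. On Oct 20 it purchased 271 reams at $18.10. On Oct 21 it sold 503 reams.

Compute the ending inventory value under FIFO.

Ending inventory = $20,725.10

Oct 21, 503 sold [FIFO — oldest first]: 109 @ $20.25 + 51 @ $16.35 + 207 @ $19.55 + 136 @ $19.75 = $9,773.95
Ending inventory: 73 @ $19.75 + 218 @ $20.60 + 307 @ $17.85 + 215 @ $20.50 + 271 @ $18.10 = $20,725.10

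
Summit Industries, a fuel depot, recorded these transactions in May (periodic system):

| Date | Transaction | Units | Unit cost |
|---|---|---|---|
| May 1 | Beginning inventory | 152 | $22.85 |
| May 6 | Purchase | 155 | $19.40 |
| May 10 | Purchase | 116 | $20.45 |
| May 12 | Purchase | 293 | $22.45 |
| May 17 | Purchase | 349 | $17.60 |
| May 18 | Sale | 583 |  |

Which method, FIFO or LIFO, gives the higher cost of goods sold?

FIFO COGS: 152 @ $22.85 + 155 @ $19.40 + 116 @ $20.45 + 160 @ $22.45 = $12,444.40
LIFO COGS: 349 @ $17.60 + 234 @ $22.45 = $11,395.70

FIFO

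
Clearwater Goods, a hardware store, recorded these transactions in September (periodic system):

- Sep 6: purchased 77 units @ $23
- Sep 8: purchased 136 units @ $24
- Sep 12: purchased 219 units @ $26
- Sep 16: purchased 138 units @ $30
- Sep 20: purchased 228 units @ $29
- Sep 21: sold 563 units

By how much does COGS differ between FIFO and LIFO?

FIFO COGS: 77 @ $23 + 136 @ $24 + 219 @ $26 + 131 @ $30 = $14,659
LIFO COGS: 228 @ $29 + 138 @ $30 + 197 @ $26 = $15,874
Difference = |$14,659 − $15,874| = $1,215

$1,215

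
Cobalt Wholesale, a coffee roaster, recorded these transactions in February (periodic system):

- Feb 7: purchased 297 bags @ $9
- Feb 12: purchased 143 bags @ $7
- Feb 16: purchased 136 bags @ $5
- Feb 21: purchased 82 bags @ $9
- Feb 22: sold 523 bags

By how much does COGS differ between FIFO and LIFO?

FIFO COGS: 297 @ $9 + 143 @ $7 + 83 @ $5 = $4,089
LIFO COGS: 82 @ $9 + 136 @ $5 + 143 @ $7 + 162 @ $9 = $3,877
Difference = |$4,089 − $3,877| = $212

$212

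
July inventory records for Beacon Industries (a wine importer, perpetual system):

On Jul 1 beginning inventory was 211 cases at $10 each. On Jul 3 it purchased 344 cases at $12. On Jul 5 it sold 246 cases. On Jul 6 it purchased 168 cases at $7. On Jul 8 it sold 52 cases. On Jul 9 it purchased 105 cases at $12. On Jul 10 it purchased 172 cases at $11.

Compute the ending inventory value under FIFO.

Ending inventory = $7,412

Jul 5, 246 sold [FIFO — oldest first]: 211 @ $10 + 35 @ $12 = $2,530
Jul 8, 52 sold [FIFO — oldest first]: 52 @ $12 = $624
Total COGS = $2,530 + $624 = $3,154
Ending inventory: 257 @ $12 + 168 @ $7 + 105 @ $12 + 172 @ $11 = $7,412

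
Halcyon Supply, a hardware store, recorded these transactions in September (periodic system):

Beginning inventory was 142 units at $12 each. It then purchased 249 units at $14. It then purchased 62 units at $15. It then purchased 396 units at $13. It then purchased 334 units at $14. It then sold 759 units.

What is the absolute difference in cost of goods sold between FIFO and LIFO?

FIFO COGS: 142 @ $12 + 249 @ $14 + 62 @ $15 + 306 @ $13 = $10,098
LIFO COGS: 334 @ $14 + 396 @ $13 + 29 @ $15 = $10,259
Difference = |$10,098 − $10,259| = $161

$161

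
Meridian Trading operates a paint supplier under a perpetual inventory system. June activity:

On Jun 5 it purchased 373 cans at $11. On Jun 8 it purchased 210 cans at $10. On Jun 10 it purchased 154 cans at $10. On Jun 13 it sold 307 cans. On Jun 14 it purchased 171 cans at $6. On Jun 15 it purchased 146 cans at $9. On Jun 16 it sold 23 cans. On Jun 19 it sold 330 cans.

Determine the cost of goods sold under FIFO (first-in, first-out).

COGS = $6,973

Jun 13, 307 sold [FIFO — oldest first]: 307 @ $11 = $3,377
Jun 16, 23 sold [FIFO — oldest first]: 23 @ $11 = $253
Jun 19, 330 sold [FIFO — oldest first]: 43 @ $11 + 210 @ $10 + 77 @ $10 = $3,343
Total COGS = $3,377 + $253 + $3,343 = $6,973
Ending inventory: 77 @ $10 + 171 @ $6 + 146 @ $9 = $3,110
Check: goods available $10,083 = COGS $6,973 + ending $3,110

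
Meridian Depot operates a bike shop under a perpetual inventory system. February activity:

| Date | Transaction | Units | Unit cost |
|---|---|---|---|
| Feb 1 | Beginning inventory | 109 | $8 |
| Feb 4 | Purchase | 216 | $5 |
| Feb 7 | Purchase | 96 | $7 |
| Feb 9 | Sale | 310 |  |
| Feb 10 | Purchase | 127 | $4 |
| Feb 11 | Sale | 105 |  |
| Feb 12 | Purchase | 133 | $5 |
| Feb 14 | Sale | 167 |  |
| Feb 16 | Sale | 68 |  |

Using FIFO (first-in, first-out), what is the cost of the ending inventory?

Ending inventory = $155

Feb 9, 310 sold [FIFO — oldest first]: 109 @ $8 + 201 @ $5 = $1,877
Feb 11, 105 sold [FIFO — oldest first]: 15 @ $5 + 90 @ $7 = $705
Feb 14, 167 sold [FIFO — oldest first]: 6 @ $7 + 127 @ $4 + 34 @ $5 = $720
Feb 16, 68 sold [FIFO — oldest first]: 68 @ $5 = $340
Total COGS = $1,877 + $705 + $720 + $340 = $3,642
Ending inventory: 31 @ $5 = $155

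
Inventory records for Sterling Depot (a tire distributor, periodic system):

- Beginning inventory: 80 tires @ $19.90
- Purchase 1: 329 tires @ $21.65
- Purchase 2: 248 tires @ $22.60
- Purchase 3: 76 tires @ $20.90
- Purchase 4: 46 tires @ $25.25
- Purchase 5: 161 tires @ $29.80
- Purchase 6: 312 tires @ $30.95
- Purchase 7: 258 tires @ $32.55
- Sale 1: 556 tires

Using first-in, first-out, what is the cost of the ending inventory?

Ending inventory = $27,884.60

Sale 1 (556) [FIFO — oldest first]: 80 @ $19.90 + 329 @ $21.65 + 147 @ $22.60 = $12,037.05
Ending inventory: 101 @ $22.60 + 76 @ $20.90 + 46 @ $25.25 + 161 @ $29.80 + 312 @ $30.95 + 258 @ $32.55 = $27,884.60
Check: goods available $39,921.65 = COGS $12,037.05 + ending $27,884.60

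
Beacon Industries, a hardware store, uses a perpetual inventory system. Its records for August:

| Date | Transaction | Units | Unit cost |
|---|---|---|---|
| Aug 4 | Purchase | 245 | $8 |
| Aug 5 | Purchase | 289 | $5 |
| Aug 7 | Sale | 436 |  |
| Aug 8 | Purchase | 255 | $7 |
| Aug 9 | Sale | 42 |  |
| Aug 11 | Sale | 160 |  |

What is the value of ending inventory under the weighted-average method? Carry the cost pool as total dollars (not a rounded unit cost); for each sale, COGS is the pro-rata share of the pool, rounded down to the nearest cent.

After Aug 4: 245 on hand, pool $1,960.00 (≈ $8.0000 each)
After Aug 5: 534 on hand, pool $3,405.00 (≈ $6.3764 each)
Aug 7, sell 436: 436/534 × $3,405.00 → $2,780.11
After Aug 8: 353 on hand, pool $2,409.89 (≈ $6.8269 each)
Aug 9, sell 42: 42/353 × $2,409.89 → $286.72
Aug 11, sell 160: 160/311 × $2,123.17 → $1,092.30
Total COGS = $2,780.11 + $286.72 + $1,092.30 = $4,159.13
Ending inventory (cost pool remaining) = $1,030.87

Ending inventory = $1,030.87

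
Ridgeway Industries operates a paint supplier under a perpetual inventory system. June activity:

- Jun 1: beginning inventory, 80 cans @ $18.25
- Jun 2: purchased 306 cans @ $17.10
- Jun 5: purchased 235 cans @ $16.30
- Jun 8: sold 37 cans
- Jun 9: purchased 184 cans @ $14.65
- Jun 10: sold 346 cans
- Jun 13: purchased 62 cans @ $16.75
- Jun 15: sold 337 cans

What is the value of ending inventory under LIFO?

Jun 8, 37 sold [LIFO — newest first]: 37 @ $16.30 = $603.10
Jun 10, 346 sold [LIFO — newest first]: 184 @ $14.65 + 162 @ $16.30 = $5,336.20
Jun 15, 337 sold [LIFO — newest first]: 62 @ $16.75 + 36 @ $16.30 + 239 @ $17.10 = $5,712.20
Total COGS = $603.10 + $5,336.20 + $5,712.20 = $11,651.50
Ending inventory: 80 @ $18.25 + 67 @ $17.10 = $2,605.70

Ending inventory = $2,605.70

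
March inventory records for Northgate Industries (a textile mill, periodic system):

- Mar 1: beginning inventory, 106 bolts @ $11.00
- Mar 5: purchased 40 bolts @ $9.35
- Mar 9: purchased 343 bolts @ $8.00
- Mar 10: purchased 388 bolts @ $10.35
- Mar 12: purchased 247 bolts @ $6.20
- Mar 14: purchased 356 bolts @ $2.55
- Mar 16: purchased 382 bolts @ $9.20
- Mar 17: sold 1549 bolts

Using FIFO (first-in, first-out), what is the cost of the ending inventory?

Ending inventory = $2,879.60

Mar 17, 1549 sold [FIFO — oldest first]: 106 @ $11.00 + 40 @ $9.35 + 343 @ $8.00 + 388 @ $10.35 + 247 @ $6.20 + 356 @ $2.55 + 69 @ $9.20 = $11,373.80
Ending inventory: 313 @ $9.20 = $2,879.60
Check: goods available $14,253.40 = COGS $11,373.80 + ending $2,879.60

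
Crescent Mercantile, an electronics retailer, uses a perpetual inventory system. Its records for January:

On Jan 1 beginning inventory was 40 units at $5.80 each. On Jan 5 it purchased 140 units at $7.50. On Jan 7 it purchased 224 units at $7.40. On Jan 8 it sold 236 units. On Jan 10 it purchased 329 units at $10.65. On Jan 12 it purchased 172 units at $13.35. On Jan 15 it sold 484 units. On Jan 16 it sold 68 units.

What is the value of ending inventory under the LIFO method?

Ending inventory = $809.50

Jan 8, 236 sold [LIFO — newest first]: 224 @ $7.40 + 12 @ $7.50 = $1,747.60
Jan 15, 484 sold [LIFO — newest first]: 172 @ $13.35 + 312 @ $10.65 = $5,619.00
Jan 16, 68 sold [LIFO — newest first]: 17 @ $10.65 + 51 @ $7.50 = $563.55
Total COGS = $1,747.60 + $5,619.00 + $563.55 = $7,930.15
Ending inventory: 40 @ $5.80 + 77 @ $7.50 = $809.50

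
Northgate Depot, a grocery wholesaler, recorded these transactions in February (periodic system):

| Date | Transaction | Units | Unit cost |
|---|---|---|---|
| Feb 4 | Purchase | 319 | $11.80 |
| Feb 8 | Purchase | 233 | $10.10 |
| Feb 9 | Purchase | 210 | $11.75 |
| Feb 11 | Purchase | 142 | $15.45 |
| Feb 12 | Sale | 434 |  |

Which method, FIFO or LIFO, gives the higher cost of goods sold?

FIFO COGS: 319 @ $11.80 + 115 @ $10.10 = $4,925.70
LIFO COGS: 142 @ $15.45 + 210 @ $11.75 + 82 @ $10.10 = $5,489.60

LIFO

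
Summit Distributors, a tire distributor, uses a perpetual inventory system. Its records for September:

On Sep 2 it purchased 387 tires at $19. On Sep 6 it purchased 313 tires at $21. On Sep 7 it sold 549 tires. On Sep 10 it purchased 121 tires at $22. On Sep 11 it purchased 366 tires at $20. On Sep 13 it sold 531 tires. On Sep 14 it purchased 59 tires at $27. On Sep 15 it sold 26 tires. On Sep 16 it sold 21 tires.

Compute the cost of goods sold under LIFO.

Sep 7, 549 sold [LIFO — newest first]: 313 @ $21 + 236 @ $19 = $11,057
Sep 13, 531 sold [LIFO — newest first]: 366 @ $20 + 121 @ $22 + 44 @ $19 = $10,818
Sep 15, 26 sold [LIFO — newest first]: 26 @ $27 = $702
Sep 16, 21 sold [LIFO — newest first]: 21 @ $27 = $567
Total COGS = $11,057 + $10,818 + $702 + $567 = $23,144
Ending inventory: 107 @ $19 + 12 @ $27 = $2,357

COGS = $23,144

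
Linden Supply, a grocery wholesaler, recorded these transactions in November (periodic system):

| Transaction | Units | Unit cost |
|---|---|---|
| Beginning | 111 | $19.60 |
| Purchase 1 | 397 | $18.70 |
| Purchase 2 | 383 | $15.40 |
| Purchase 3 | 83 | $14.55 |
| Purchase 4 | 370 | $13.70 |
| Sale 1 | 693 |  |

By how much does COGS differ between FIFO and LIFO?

$2,475.85

FIFO COGS: 111 @ $19.60 + 397 @ $18.70 + 185 @ $15.40 = $12,448.50
LIFO COGS: 370 @ $13.70 + 83 @ $14.55 + 240 @ $15.40 = $9,972.65
Difference = |$12,448.50 − $9,972.65| = $2,475.85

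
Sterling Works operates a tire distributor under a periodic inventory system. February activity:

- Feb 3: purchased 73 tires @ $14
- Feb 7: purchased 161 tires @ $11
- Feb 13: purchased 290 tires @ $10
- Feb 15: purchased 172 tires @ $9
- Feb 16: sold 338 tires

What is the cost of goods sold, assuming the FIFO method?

Feb 16, 338 sold [FIFO — oldest first]: 73 @ $14 + 161 @ $11 + 104 @ $10 = $3,833
Ending inventory: 186 @ $10 + 172 @ $9 = $3,408
Check: goods available $7,241 = COGS $3,833 + ending $3,408

COGS = $3,833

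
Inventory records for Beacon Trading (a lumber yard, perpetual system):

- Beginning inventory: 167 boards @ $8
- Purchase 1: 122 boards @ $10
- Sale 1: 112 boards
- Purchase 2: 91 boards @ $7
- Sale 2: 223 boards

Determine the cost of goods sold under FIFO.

Sale 1 (112) [FIFO — oldest first]: 112 @ $8 = $896
Sale 2 (223) [FIFO — oldest first]: 55 @ $8 + 122 @ $10 + 46 @ $7 = $1,982
Total COGS = $896 + $1,982 = $2,878
Ending inventory: 45 @ $7 = $315

COGS = $2,878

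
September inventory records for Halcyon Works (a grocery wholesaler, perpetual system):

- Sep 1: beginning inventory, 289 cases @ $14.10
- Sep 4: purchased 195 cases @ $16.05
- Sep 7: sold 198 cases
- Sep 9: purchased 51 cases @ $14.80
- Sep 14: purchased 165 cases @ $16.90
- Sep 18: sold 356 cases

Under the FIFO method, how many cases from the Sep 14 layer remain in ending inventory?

146

Sep 7, 198 sold [FIFO — oldest first]: 198 @ $14.10 = $2,791.80
Sep 18, 356 sold [FIFO — oldest first]: 91 @ $14.10 + 195 @ $16.05 + 51 @ $14.80 + 19 @ $16.90 = $5,488.75
Total COGS = $2,791.80 + $5,488.75 = $8,280.55
Ending inventory: 146 @ $16.90 = $2,467.40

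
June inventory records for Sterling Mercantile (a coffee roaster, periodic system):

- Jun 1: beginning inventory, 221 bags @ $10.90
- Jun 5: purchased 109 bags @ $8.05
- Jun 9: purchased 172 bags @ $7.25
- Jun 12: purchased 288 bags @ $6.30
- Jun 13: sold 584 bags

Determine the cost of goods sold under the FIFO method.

COGS = $5,049.95

Jun 13, 584 sold [FIFO — oldest first]: 221 @ $10.90 + 109 @ $8.05 + 172 @ $7.25 + 82 @ $6.30 = $5,049.95
Ending inventory: 206 @ $6.30 = $1,297.80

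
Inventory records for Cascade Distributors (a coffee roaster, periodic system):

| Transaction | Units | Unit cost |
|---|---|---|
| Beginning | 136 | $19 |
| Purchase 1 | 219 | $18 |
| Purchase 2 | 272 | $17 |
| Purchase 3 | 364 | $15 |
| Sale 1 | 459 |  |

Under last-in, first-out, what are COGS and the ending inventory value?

COGS = $7,075; ending inventory = $9,535

Sale 1 (459) [LIFO — newest first]: 364 @ $15 + 95 @ $17 = $7,075
Ending inventory: 136 @ $19 + 219 @ $18 + 177 @ $17 = $9,535
Check: goods available $16,610 = COGS $7,075 + ending $9,535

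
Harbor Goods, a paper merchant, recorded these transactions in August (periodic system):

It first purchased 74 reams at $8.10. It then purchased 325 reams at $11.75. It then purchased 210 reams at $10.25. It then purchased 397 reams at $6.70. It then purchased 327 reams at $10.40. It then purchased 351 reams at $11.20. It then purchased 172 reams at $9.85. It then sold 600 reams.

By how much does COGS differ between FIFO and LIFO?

$52.20

FIFO COGS: 74 @ $8.10 + 325 @ $11.75 + 201 @ $10.25 = $6,478.40
LIFO COGS: 172 @ $9.85 + 351 @ $11.20 + 77 @ $10.40 = $6,426.20
Difference = |$6,478.40 − $6,426.20| = $52.20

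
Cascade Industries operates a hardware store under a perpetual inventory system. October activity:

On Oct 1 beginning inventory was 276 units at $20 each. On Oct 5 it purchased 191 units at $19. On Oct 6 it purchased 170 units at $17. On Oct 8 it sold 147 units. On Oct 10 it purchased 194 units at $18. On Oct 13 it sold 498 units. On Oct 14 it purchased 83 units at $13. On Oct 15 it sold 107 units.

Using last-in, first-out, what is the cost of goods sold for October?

Oct 8, 147 sold [LIFO — newest first]: 147 @ $17 = $2,499
Oct 13, 498 sold [LIFO — newest first]: 194 @ $18 + 23 @ $17 + 191 @ $19 + 90 @ $20 = $9,312
Oct 15, 107 sold [LIFO — newest first]: 83 @ $13 + 24 @ $20 = $1,559
Total COGS = $2,499 + $9,312 + $1,559 = $13,370
Ending inventory: 162 @ $20 = $3,240
Check: goods available $16,610 = COGS $13,370 + ending $3,240

COGS = $13,370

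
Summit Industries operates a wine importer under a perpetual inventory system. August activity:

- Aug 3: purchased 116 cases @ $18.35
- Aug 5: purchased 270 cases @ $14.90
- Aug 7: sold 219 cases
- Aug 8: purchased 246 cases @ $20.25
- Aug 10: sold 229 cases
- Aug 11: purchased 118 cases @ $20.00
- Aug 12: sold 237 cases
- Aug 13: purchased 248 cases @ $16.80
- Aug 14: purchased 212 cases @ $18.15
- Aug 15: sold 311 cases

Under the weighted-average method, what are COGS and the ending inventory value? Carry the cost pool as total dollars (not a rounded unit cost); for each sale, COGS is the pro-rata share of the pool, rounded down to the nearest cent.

After Aug 3: 116 on hand, pool $2,128.60 (≈ $18.3500 each)
After Aug 5: 386 on hand, pool $6,151.60 (≈ $15.9368 each)
Aug 7, sell 219: 219/386 × $6,151.60 → $3,490.15
After Aug 8: 413 on hand, pool $7,642.95 (≈ $18.5059 each)
Aug 10, sell 229: 229/413 × $7,642.95 → $4,237.85
After Aug 11: 302 on hand, pool $5,765.10 (≈ $19.0897 each)
Aug 12, sell 237: 237/302 × $5,765.10 → $4,524.26
After Aug 13: 313 on hand, pool $5,407.24 (≈ $17.2755 each)
After Aug 14: 525 on hand, pool $9,255.04 (≈ $17.6286 each)
Aug 15, sell 311: 311/525 × $9,255.04 → $5,482.50
Total COGS = $3,490.15 + $4,237.85 + $4,524.26 + $5,482.50 = $17,734.76
Ending inventory (cost pool remaining) = $3,772.54
Check: goods available $21,507.30 = COGS $17,734.76 + ending $3,772.54

COGS = $17,734.76; ending inventory = $3,772.54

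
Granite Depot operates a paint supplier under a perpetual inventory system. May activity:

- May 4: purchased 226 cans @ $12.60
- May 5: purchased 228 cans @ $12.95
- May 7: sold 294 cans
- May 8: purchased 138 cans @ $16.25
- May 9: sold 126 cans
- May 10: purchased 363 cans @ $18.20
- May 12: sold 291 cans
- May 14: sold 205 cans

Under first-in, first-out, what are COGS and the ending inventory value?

May 7, 294 sold [FIFO — oldest first]: 226 @ $12.60 + 68 @ $12.95 = $3,728.20
May 9, 126 sold [FIFO — oldest first]: 126 @ $12.95 = $1,631.70
May 12, 291 sold [FIFO — oldest first]: 34 @ $12.95 + 138 @ $16.25 + 119 @ $18.20 = $4,848.60
May 14, 205 sold [FIFO — oldest first]: 205 @ $18.20 = $3,731.00
Total COGS = $3,728.20 + $1,631.70 + $4,848.60 + $3,731.00 = $13,939.50
Ending inventory: 39 @ $18.20 = $709.80
Check: goods available $14,649.30 = COGS $13,939.50 + ending $709.80

COGS = $13,939.50; ending inventory = $709.80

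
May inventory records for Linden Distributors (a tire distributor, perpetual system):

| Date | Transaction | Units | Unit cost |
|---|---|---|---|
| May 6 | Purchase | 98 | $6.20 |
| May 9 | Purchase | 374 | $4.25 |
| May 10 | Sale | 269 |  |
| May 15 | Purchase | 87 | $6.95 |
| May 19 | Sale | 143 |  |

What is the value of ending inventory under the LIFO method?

Ending inventory = $815.85

May 10, 269 sold [LIFO — newest first]: 269 @ $4.25 = $1,143.25
May 19, 143 sold [LIFO — newest first]: 87 @ $6.95 + 56 @ $4.25 = $842.65
Total COGS = $1,143.25 + $842.65 = $1,985.90
Ending inventory: 98 @ $6.20 + 49 @ $4.25 = $815.85
Check: goods available $2,801.75 = COGS $1,985.90 + ending $815.85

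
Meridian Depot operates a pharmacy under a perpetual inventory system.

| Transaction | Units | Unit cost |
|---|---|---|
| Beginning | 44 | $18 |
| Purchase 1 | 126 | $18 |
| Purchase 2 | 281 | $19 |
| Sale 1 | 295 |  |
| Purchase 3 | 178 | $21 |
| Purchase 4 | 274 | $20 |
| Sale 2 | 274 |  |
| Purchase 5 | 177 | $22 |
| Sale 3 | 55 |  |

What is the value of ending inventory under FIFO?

Ending inventory = $9,479

Sale 1 (295) [FIFO — oldest first]: 44 @ $18 + 126 @ $18 + 125 @ $19 = $5,435
Sale 2 (274) [FIFO — oldest first]: 156 @ $19 + 118 @ $21 = $5,442
Sale 3 (55) [FIFO — oldest first]: 55 @ $21 = $1,155
Total COGS = $5,435 + $5,442 + $1,155 = $12,032
Ending inventory: 5 @ $21 + 274 @ $20 + 177 @ $22 = $9,479
Check: goods available $21,511 = COGS $12,032 + ending $9,479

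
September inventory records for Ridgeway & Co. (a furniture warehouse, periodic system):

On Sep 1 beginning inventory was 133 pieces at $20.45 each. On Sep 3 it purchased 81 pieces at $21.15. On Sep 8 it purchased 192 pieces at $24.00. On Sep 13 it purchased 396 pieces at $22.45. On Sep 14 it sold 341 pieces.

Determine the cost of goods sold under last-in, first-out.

Sep 14, 341 sold [LIFO — newest first]: 341 @ $22.45 = $7,655.45
Ending inventory: 133 @ $20.45 + 81 @ $21.15 + 192 @ $24.00 + 55 @ $22.45 = $10,275.75
Check: goods available $17,931.20 = COGS $7,655.45 + ending $10,275.75

COGS = $7,655.45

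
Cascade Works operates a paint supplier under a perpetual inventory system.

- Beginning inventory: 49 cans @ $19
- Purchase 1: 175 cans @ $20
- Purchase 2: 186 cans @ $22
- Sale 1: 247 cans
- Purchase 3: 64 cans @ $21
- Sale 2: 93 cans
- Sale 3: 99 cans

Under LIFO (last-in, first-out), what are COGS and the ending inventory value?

COGS = $9,202; ending inventory = $665

Sale 1 (247) [LIFO — newest first]: 186 @ $22 + 61 @ $20 = $5,312
Sale 2 (93) [LIFO — newest first]: 64 @ $21 + 29 @ $20 = $1,924
Sale 3 (99) [LIFO — newest first]: 85 @ $20 + 14 @ $19 = $1,966
Total COGS = $5,312 + $1,924 + $1,966 = $9,202
Ending inventory: 35 @ $19 = $665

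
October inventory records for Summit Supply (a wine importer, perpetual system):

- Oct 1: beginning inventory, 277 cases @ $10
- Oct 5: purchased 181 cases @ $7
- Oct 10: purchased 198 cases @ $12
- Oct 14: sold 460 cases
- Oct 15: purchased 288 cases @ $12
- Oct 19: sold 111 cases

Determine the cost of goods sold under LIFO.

Oct 14, 460 sold [LIFO — newest first]: 198 @ $12 + 181 @ $7 + 81 @ $10 = $4,453
Oct 19, 111 sold [LIFO — newest first]: 111 @ $12 = $1,332
Total COGS = $4,453 + $1,332 = $5,785
Ending inventory: 196 @ $10 + 177 @ $12 = $4,084
Check: goods available $9,869 = COGS $5,785 + ending $4,084

COGS = $5,785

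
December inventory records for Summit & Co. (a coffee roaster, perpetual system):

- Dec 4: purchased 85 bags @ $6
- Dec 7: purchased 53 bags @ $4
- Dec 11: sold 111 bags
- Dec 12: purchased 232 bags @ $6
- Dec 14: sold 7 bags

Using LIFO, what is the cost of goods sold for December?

COGS = $602

Dec 11, 111 sold [LIFO — newest first]: 53 @ $4 + 58 @ $6 = $560
Dec 14, 7 sold [LIFO — newest first]: 7 @ $6 = $42
Total COGS = $560 + $42 = $602
Ending inventory: 27 @ $6 + 225 @ $6 = $1,512
Check: goods available $2,114 = COGS $602 + ending $1,512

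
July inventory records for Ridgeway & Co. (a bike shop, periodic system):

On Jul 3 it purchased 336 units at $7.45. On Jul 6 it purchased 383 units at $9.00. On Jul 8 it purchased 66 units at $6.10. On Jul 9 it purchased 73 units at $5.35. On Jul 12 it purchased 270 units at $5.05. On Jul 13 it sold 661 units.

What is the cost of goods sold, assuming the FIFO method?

COGS = $5,428.20

Jul 13, 661 sold [FIFO — oldest first]: 336 @ $7.45 + 325 @ $9.00 = $5,428.20
Ending inventory: 58 @ $9.00 + 66 @ $6.10 + 73 @ $5.35 + 270 @ $5.05 = $2,678.65
Check: goods available $8,106.85 = COGS $5,428.20 + ending $2,678.65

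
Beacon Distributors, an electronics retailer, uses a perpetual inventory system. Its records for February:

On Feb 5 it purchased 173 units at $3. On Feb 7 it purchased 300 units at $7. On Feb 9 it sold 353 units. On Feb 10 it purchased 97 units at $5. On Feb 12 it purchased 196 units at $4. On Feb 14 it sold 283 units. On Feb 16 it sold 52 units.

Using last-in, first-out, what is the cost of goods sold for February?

Feb 9, 353 sold [LIFO — newest first]: 300 @ $7 + 53 @ $3 = $2,259
Feb 14, 283 sold [LIFO — newest first]: 196 @ $4 + 87 @ $5 = $1,219
Feb 16, 52 sold [LIFO — newest first]: 10 @ $5 + 42 @ $3 = $176
Total COGS = $2,259 + $1,219 + $176 = $3,654
Ending inventory: 78 @ $3 = $234
Check: goods available $3,888 = COGS $3,654 + ending $234

COGS = $3,654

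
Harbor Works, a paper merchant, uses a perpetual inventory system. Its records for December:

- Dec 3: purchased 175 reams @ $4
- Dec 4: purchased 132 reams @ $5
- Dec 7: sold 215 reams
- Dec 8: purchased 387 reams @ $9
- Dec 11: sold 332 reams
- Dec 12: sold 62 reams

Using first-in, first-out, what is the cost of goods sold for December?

COGS = $4,078

Dec 7, 215 sold [FIFO — oldest first]: 175 @ $4 + 40 @ $5 = $900
Dec 11, 332 sold [FIFO — oldest first]: 92 @ $5 + 240 @ $9 = $2,620
Dec 12, 62 sold [FIFO — oldest first]: 62 @ $9 = $558
Total COGS = $900 + $2,620 + $558 = $4,078
Ending inventory: 85 @ $9 = $765
Check: goods available $4,843 = COGS $4,078 + ending $765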